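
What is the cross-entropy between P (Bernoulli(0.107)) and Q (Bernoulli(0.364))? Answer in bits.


H(P,Q) = -p*log2(q) - (1-p)*log2(1-q). -0.107*log2(0.364) = 0.156005; -0.893*log2(0.636) = 0.583041. H(P,Q) = 0.156005 + 0.583041 = 0.739

0.739 bits


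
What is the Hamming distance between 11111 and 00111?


Count differing positions: ^ ^ . . . = 2 differences

2


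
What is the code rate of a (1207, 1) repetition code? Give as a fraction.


Rate = k/n = 1/1207

1/1207


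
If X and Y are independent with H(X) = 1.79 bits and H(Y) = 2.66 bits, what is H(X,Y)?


For independent variables, H(X,Y) = H(X) + H(Y) = 1.79 + 2.66 = 4.45

4.45 bits


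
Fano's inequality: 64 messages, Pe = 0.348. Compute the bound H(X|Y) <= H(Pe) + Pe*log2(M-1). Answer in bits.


H(Pe) = -Pe*log2(Pe) - (1-Pe)*log2(1-Pe) = -0.348*log2(0.348) - 0.652*log2(0.652) = 0.529949 + 0.402321 = 0.9323. Pe*log2(M-1) = 0.348*log2(63) = 2.080093. Bound = H(Pe) + Pe*log2(M-1) = 0.529949 + 0.402321 + 2.080093 = 3.0124

3.0124 bits


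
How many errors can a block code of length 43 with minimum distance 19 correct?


Correction capability = floor((d-1)/2) = floor((19-1)/2) = 9

9 errors


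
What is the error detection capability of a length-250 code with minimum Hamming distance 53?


Detection capability = d_min - 1 = 53 - 1 = 52

52 errors


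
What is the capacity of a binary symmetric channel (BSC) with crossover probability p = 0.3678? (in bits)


H(p) = -p*log2(p) - (1-p)*log2(1-p) = -0.3678*log2(0.3678) - 0.6322*log2(0.6322) = 0.530738 + 0.418230 = 0.949. C = 1 - H(p) = 1 - 0.949 = 0.051

0.051 bits


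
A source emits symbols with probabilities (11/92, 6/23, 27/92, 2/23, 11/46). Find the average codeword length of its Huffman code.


Huffman construction (repeatedly merge the two least-probable nodes; each merge adds 1 bit to every symbol beneath it): 2/23 + 11/92 = 19/92; 19/92 + 11/46 = 41/92; 6/23 + 27/92 = 51/92; 41/92 + 51/92 = 1. Resulting codeword lengths (in the order the probabilities were given): (3, 2, 2, 3, 2). L_avg = sum(p_i * l_i) = 11/92*3 + 6/23*2 + 27/92*2 + 2/23*3 + 11/46*2 = 203/92 = 2.2065

2.2065 bits


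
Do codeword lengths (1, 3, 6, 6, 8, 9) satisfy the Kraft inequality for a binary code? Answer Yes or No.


Kraft sum = sum(2^(-l_i)) = 0.6621, need <= 1. Result: satisfied (a binary prefix-free code with these lengths exists)

Yes


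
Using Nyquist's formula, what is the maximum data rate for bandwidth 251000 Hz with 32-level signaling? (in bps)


Rate = 2 * B * log2(M) = 2 * 251000 * 5.0 = 2510000.0

2510000.0 bps


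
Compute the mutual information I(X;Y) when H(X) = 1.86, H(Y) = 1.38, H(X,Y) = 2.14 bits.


I(X;Y) = H(X) + H(Y) - H(X,Y) = 1.86 + 1.38 - 2.14 = 1.1

1.1 bits


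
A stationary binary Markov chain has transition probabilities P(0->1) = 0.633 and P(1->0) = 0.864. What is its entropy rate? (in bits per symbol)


Stationary distribution: pi_0 = p10/(p01+p10) = 0.5772, pi_1 = 0.4228. Entropy rate H' = pi_0*H(p01) + pi_1*H(p10) = 0.5772*0.9483 + 0.4228*0.5737 = 0.7899

0.7899 bits/symbol


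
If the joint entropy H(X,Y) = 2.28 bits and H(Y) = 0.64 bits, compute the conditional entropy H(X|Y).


H(X|Y) = H(X,Y) - H(Y) = 2.28 - 0.64 = 1.64

1.64 bits


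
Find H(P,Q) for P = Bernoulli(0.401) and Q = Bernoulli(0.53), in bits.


H(P,Q) = -p*log2(q) - (1-p)*log2(1-q). -0.401*log2(0.53) = 0.367290; -0.599*log2(0.47) = 0.652471. H(P,Q) = 0.367290 + 0.652471 = 1.0198

1.0198 bits


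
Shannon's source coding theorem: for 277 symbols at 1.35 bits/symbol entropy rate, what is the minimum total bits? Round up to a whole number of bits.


Minimum bits >= n * H = 277 * 1.35 = 373.95, rounded up to a whole number of bits = 374

374 bits


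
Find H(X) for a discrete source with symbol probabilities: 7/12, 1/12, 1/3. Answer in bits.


H = -sum(p_i * log2(p_i)). Terms: -(7/12)*log2(7/12) = 0.453604; -(1/12)*log2(1/12) = 0.298747; -(1/3)*log2(1/3) = 0.528321. H = 0.453604 + 0.298747 + 0.528321 = 1.2807

1.2807 bits


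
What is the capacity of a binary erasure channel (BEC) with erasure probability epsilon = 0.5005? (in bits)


C = 1 - epsilon = 1 - 0.5005 = 0.4995

0.4995 bits


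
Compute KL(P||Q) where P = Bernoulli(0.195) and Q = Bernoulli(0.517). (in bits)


KL = p*log2(p/q) + (1-p)*log2((1-p)/(1-q)) = 0.195*log2(0.195/0.517) + 0.805*log2(0.805/0.483) = 0.319

0.319 bits


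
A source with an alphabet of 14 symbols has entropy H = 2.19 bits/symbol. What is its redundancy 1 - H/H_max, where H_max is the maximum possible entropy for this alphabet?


H_max = log2(K) = log2(14) = 3.8074 bits/symbol. Redundancy = 1 - H/H_max = 1 - 2.19/3.8074 = 1 - 0.5752 = 0.4248

0.4248


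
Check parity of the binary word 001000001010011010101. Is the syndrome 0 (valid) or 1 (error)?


Syndrome = XOR of all bits = 0 XOR 0 XOR 1 XOR 0 XOR 0 XOR 0 XOR 0 XOR 0 XOR 1 XOR 0 XOR 1 XOR 0 XOR 0 XOR 1 XOR 1 XOR 0 XOR 1 XOR 0 XOR 1 XOR 0 XOR 1 = 0

0


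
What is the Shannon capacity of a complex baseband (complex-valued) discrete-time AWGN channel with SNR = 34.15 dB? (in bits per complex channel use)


SNR_linear = 10^(34.15/10) = 2600.1596; C = log2(1 + SNR_linear) = log2(1 + 2600.1596) = 11.3449

11.3449 bits/channel use


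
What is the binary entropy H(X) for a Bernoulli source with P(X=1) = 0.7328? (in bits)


H = -p*log2(p) - (1-p)*log2(1-p). -0.7328*log2(0.7328) = 0.328667; -0.2672*log2(0.2672) = 0.508751. H = 0.328667 + 0.508751 = 0.8374

0.8374 bits


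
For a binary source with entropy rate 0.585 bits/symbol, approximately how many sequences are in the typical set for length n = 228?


log2|A_typical| = nH = 228 * 0.585 = 133.38, so |A_typical| ~ 2^133.38 = 1.417e+40

1.417e+40


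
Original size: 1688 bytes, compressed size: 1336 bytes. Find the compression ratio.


Ratio = original / compressed = 1688 / 1336 = 1.2635

1.2635


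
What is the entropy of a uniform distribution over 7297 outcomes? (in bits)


H = log2(n) = log2(7297) = 12.8331

12.8331 bits


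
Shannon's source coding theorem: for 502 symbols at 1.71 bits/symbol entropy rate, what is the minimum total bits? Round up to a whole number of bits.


Minimum bits >= n * H = 502 * 1.71 = 858.42, rounded up to a whole number of bits = 859

859 bits


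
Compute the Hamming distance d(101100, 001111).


Count differing positions: ^ . . . ^ ^ = 3 differences

3


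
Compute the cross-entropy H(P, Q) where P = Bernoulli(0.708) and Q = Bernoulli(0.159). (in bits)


H(P,Q) = -p*log2(q) - (1-p)*log2(1-q). -0.708*log2(0.159) = 1.878254; -0.292*log2(0.841) = 0.072948. H(P,Q) = 1.878254 + 0.072948 = 1.9512

1.9512 bits


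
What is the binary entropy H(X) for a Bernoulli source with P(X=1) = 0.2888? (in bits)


H = -p*log2(p) - (1-p)*log2(1-p). -0.2888*log2(0.2888) = 0.517488; -0.7112*log2(0.7112) = 0.349678. H = 0.517488 + 0.349678 = 0.8672

0.8672 bits


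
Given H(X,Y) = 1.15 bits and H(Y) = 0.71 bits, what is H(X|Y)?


H(X|Y) = H(X,Y) - H(Y) = 1.15 - 0.71 = 0.44

0.44 bits


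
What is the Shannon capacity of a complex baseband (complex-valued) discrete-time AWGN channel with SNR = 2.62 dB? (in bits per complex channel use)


SNR_linear = 10^(2.62/10) = 1.8281; C = log2(1 + SNR_linear) = log2(1 + 1.8281) = 1.4998

1.4998 bits/channel use


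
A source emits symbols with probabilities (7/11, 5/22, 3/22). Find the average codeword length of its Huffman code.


Huffman construction (repeatedly merge the two least-probable nodes; each merge adds 1 bit to every symbol beneath it): 3/22 + 5/22 = 4/11; 4/11 + 7/11 = 1. Resulting codeword lengths (in the order the probabilities were given): (1, 2, 2). L_avg = sum(p_i * l_i) = 7/11*1 + 5/22*2 + 3/22*2 = 15/11 = 1.3636

1.3636 bits


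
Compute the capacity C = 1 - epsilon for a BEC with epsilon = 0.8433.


C = 1 - epsilon = 1 - 0.8433 = 0.1567

0.1567 bits


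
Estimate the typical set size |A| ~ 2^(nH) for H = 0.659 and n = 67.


log2|A_typical| = nH = 67 * 0.659 = 44.153, so |A_typical| ~ 2^44.153 = 1.956e+13

1.956e+13


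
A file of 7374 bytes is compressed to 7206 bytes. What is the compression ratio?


Ratio = original / compressed = 7374 / 7206 = 1.0233

1.0233


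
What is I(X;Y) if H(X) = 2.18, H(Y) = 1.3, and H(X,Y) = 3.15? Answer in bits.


I(X;Y) = H(X) + H(Y) - H(X,Y) = 2.18 + 1.3 - 3.15 = 0.33

0.33 bits


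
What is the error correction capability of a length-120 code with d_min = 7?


Correction capability = floor((d-1)/2) = floor((7-1)/2) = 3

3 errors


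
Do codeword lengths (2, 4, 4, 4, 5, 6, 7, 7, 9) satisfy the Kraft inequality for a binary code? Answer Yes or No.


Kraft sum = sum(2^(-l_i)) = 0.502, need <= 1. Result: satisfied (a binary prefix-free code with these lengths exists)

Yes


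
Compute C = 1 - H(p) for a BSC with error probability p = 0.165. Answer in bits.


H(p) = -p*log2(p) - (1-p)*log2(1-p) = -0.165*log2(0.165) - 0.835*log2(0.835) = 0.428911 + 0.217227 = 0.6461. C = 1 - H(p) = 1 - 0.6461 = 0.3539

0.3539 bits


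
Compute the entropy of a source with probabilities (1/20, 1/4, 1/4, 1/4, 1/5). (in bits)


H = -sum(p_i * log2(p_i)). Terms: -(1/20)*log2(1/20) = 0.216096; -(1/4)*log2(1/4) = 0.500000; -(1/4)*log2(1/4) = 0.500000; -(1/4)*log2(1/4) = 0.500000; -(1/5)*log2(1/5) = 0.464386. H = 0.216096 + 0.500000 + 0.500000 + 0.500000 + 0.464386 = 2.1805

2.1805 bits


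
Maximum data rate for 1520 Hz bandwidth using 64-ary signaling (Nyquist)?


Rate = 2 * B * log2(M) = 2 * 1520 * 6.0 = 18240.0

18240.0 bps


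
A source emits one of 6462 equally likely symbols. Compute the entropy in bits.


H = log2(n) = log2(6462) = 12.6578

12.6578 bits


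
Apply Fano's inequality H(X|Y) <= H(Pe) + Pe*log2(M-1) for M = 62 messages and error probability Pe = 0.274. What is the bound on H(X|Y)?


H(Pe) = -Pe*log2(Pe) - (1-Pe)*log2(1-Pe) = -0.274*log2(0.274) - 0.726*log2(0.726) = 0.511764 + 0.335382 = 0.8471. Pe*log2(M-1) = 0.274*log2(61) = 1.625022. Bound = H(Pe) + Pe*log2(M-1) = 0.511764 + 0.335382 + 1.625022 = 2.4722

2.4722 bits


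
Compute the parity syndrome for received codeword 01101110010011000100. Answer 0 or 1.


Syndrome = XOR of all bits = 0 XOR 1 XOR 1 XOR 0 XOR 1 XOR 1 XOR 1 XOR 0 XOR 0 XOR 1 XOR 0 XOR 0 XOR 1 XOR 1 XOR 0 XOR 0 XOR 0 XOR 1 XOR 0 XOR 0 = 1

1


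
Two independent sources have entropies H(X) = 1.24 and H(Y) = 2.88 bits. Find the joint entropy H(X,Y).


For independent variables, H(X,Y) = H(X) + H(Y) = 1.24 + 2.88 = 4.12

4.12 bits


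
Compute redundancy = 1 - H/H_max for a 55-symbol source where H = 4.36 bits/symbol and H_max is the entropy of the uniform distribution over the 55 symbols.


H_max = log2(K) = log2(55) = 5.7814 bits/symbol. Redundancy = 1 - H/H_max = 1 - 4.36/5.7814 = 1 - 0.7541 = 0.2459

0.2459


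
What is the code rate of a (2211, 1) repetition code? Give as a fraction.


Rate = k/n = 1/2211

1/2211


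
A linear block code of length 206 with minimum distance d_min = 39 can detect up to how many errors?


Detection capability = d_min - 1 = 39 - 1 = 38

38 errors


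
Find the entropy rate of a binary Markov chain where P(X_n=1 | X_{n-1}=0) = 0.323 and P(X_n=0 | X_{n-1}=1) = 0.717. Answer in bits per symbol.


Stationary distribution: pi_0 = p10/(p01+p10) = 0.6894, pi_1 = 0.3106. Entropy rate H' = pi_0*H(p01) + pi_1*H(p10) = 0.6894*0.9076 + 0.3106*0.8595 = 0.8927

0.8927 bits/symbol


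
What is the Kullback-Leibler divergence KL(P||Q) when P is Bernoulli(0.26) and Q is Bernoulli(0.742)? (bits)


KL = p*log2(p/q) + (1-p)*log2((1-p)/(1-q)) = 0.26*log2(0.26/0.742) + 0.74*log2(0.74/0.258) = 0.7316

0.7316 bits


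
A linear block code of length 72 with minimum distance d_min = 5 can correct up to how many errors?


Correction capability = floor((d-1)/2) = floor((5-1)/2) = 2

2 errors


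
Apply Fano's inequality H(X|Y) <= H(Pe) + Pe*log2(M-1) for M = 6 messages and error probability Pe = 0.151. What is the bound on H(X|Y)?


H(Pe) = -Pe*log2(Pe) - (1-Pe)*log2(1-Pe) = -0.151*log2(0.151) - 0.849*log2(0.849) = 0.411834 + 0.200503 = 0.6123. Pe*log2(M-1) = 0.151*log2(5) = 0.350611. Bound = H(Pe) + Pe*log2(M-1) = 0.411834 + 0.200503 + 0.350611 = 0.9629

0.9629 bits


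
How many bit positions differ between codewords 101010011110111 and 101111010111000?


Count differing positions: . . . ^ . ^ . . ^ . . ^ ^ ^ ^ = 7 differences

7


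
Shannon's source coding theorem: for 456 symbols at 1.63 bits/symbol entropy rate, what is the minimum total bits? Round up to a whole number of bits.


Minimum bits >= n * H = 456 * 1.63 = 743.28, rounded up to a whole number of bits = 744

744 bits


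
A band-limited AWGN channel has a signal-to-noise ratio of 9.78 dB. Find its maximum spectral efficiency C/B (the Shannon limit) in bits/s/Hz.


SNR_linear = 10^(9.78/10) = 9.506; C/B = log2(1 + SNR_linear) = log2(1 + 9.506) = 3.3931

3.3931 bits/s/Hz


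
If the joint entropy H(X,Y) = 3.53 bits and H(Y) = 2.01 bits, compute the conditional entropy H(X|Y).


H(X|Y) = H(X,Y) - H(Y) = 3.53 - 2.01 = 1.52

1.52 bits


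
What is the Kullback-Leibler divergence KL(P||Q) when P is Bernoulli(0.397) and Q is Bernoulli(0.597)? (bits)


KL = p*log2(p/q) + (1-p)*log2((1-p)/(1-q)) = 0.397*log2(0.397/0.597) + 0.603*log2(0.603/0.403) = 0.1169

0.1169 bits


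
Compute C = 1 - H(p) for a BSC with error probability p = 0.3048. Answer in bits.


H(p) = -p*log2(p) - (1-p)*log2(1-p) = -0.3048*log2(0.3048) - 0.6952*log2(0.6952) = 0.522447 + 0.364632 = 0.8871. C = 1 - H(p) = 1 - 0.8871 = 0.1129

0.1129 bits


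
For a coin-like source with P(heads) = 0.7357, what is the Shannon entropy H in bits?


H = -p*log2(p) - (1-p)*log2(1-p). -0.7357*log2(0.7357) = 0.325776; -0.2643*log2(0.2643) = 0.507390. H = 0.325776 + 0.507390 = 0.8332

0.8332 bits


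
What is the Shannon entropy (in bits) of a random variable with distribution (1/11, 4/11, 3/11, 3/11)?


H = -sum(p_i * log2(p_i)). Terms: -(1/11)*log2(1/11) = 0.314494; -(4/11)*log2(4/11) = 0.530702; -(3/11)*log2(3/11) = 0.511219; -(3/11)*log2(3/11) = 0.511219. H = 0.314494 + 0.530702 + 0.511219 + 0.511219 = 1.8676

1.8676 bits


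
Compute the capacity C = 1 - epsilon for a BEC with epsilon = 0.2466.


C = 1 - epsilon = 1 - 0.2466 = 0.7534

0.7534 bits


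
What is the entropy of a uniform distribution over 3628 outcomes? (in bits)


H = log2(n) = log2(3628) = 11.825

11.825 bits


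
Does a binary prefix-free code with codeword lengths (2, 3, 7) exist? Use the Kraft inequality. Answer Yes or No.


Kraft sum = sum(2^(-l_i)) = 0.3828, need <= 1. Result: satisfied (a binary prefix-free code with these lengths exists)

Yes


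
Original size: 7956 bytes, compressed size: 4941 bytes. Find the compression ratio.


Ratio = original / compressed = 7956 / 4941 = 1.6102

1.6102


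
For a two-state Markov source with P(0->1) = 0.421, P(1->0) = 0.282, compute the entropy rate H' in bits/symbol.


Stationary distribution: pi_0 = p10/(p01+p10) = 0.4011, pi_1 = 0.5989. Entropy rate H' = pi_0*H(p01) + pi_1*H(p10) = 0.4011*0.9819 + 0.5989*0.8582 = 0.9078

0.9078 bits/symbol


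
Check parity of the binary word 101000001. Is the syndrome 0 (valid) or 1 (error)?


Syndrome = XOR of all bits = 1 XOR 0 XOR 1 XOR 0 XOR 0 XOR 0 XOR 0 XOR 0 XOR 1 = 1

1


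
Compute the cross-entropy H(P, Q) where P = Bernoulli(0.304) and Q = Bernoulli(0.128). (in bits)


H(P,Q) = -p*log2(q) - (1-p)*log2(1-q). -0.304*log2(0.128) = 0.901598; -0.696*log2(0.872) = 0.137530. H(P,Q) = 0.901598 + 0.137530 = 1.0391

1.0391 bits


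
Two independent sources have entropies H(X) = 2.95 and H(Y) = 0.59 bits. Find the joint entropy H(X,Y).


For independent variables, H(X,Y) = H(X) + H(Y) = 2.95 + 0.59 = 3.54

3.54 bits


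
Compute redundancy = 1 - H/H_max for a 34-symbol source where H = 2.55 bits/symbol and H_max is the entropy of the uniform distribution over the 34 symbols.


H_max = log2(K) = log2(34) = 5.0875 bits/symbol. Redundancy = 1 - H/H_max = 1 - 2.55/5.0875 = 1 - 0.5012 = 0.4988

0.4988


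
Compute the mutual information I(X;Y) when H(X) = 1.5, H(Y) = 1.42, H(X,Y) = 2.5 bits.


I(X;Y) = H(X) + H(Y) - H(X,Y) = 1.5 + 1.42 - 2.5 = 0.42

0.42 bits


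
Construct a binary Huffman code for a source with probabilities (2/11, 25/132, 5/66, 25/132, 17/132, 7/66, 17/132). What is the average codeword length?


Huffman construction (repeatedly merge the two least-probable nodes; each merge adds 1 bit to every symbol beneath it): 5/66 + 7/66 = 2/11; 17/132 + 17/132 = 17/66; 2/11 + 2/11 = 4/11; 25/132 + 25/132 = 25/66; 17/66 + 4/11 = 41/66; 25/66 + 41/66 = 1. Resulting codeword lengths (in the order the probabilities were given): (3, 2, 4, 2, 3, 4, 3). L_avg = sum(p_i * l_i) = 2/11*3 + 25/132*2 + 5/66*4 + 25/132*2 + 17/132*3 + 7/66*4 + 17/132*3 = 185/66 = 2.803

2.803 bits


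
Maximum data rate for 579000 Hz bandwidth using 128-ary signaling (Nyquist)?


Rate = 2 * B * log2(M) = 2 * 579000 * 7.0 = 8106000.0

8106000.0 bps


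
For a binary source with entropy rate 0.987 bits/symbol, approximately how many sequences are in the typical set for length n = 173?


log2|A_typical| = nH = 173 * 0.987 = 170.751, so |A_typical| ~ 2^170.751 = 2.519e+51

2.519e+51


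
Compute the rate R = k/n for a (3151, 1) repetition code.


Rate = k/n = 1/3151

1/3151


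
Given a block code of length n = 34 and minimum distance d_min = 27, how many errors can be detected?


Detection capability = d_min - 1 = 27 - 1 = 26

26 errors


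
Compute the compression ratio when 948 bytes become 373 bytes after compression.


Ratio = original / compressed = 948 / 373 = 2.5416

2.5416


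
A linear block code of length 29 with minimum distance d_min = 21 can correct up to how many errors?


Correction capability = floor((d-1)/2) = floor((21-1)/2) = 10

10 errors


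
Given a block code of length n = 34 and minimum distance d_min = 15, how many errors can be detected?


Detection capability = d_min - 1 = 15 - 1 = 14

14 errors


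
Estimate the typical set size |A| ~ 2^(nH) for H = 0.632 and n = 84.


log2|A_typical| = nH = 84 * 0.632 = 53.088, so |A_typical| ~ 2^53.088 = 9.574e+15

9.574e+15


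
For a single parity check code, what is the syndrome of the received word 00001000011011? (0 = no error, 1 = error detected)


Syndrome = XOR of all bits = 0 XOR 0 XOR 0 XOR 0 XOR 1 XOR 0 XOR 0 XOR 0 XOR 0 XOR 1 XOR 1 XOR 0 XOR 1 XOR 1 = 1

1


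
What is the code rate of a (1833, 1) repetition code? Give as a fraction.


Rate = k/n = 1/1833

1/1833


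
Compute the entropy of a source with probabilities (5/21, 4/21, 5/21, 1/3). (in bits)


H = -sum(p_i * log2(p_i)). Terms: -(5/21)*log2(5/21) = 0.492950; -(4/21)*log2(4/21) = 0.455680; -(5/21)*log2(5/21) = 0.492950; -(1/3)*log2(1/3) = 0.528321. H = 0.492950 + 0.455680 + 0.492950 + 0.528321 = 1.9699

1.9699 bits


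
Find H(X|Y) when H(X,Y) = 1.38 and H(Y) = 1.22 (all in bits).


H(X|Y) = H(X,Y) - H(Y) = 1.38 - 1.22 = 0.16

0.16 bits


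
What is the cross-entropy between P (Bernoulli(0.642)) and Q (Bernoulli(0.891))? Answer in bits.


H(P,Q) = -p*log2(q) - (1-p)*log2(1-q). -0.642*log2(0.891) = 0.106895; -0.358*log2(0.109) = 1.144741. H(P,Q) = 0.106895 + 1.144741 = 1.2516

1.2516 bits


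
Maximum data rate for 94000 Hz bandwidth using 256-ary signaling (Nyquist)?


Rate = 2 * B * log2(M) = 2 * 94000 * 8.0 = 1504000.0

1504000.0 bps


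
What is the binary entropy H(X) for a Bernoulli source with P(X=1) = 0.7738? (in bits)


H = -p*log2(p) - (1-p)*log2(1-p). -0.7738*log2(0.7738) = 0.286281; -0.2262*log2(0.2262) = 0.485047. H = 0.286281 + 0.485047 = 0.7713

0.7713 bits


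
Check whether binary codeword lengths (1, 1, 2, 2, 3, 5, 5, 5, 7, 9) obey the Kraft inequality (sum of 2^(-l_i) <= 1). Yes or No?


Kraft sum = sum(2^(-l_i)) = 1.7285, need <= 1. Result: violated (a binary prefix-free code with these lengths cannot exist)

No


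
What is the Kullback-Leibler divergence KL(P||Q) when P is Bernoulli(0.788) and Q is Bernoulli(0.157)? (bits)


KL = p*log2(p/q) + (1-p)*log2((1-p)/(1-q)) = 0.788*log2(0.788/0.157) + 0.212*log2(0.212/0.843) = 1.4118

1.4118 bits


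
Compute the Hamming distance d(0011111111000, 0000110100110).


Count differing positions: . . ^ ^ . . ^ . ^ ^ ^ ^ . = 7 differences

7


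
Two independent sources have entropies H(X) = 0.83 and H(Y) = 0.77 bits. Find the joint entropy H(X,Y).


For independent variables, H(X,Y) = H(X) + H(Y) = 0.83 + 0.77 = 1.6

1.6 bits


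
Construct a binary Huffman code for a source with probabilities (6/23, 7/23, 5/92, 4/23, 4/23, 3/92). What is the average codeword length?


Huffman construction (repeatedly merge the two least-probable nodes; each merge adds 1 bit to every symbol beneath it): 3/92 + 5/92 = 2/23; 2/23 + 4/23 = 6/23; 4/23 + 6/23 = 10/23; 6/23 + 7/23 = 13/23; 10/23 + 13/23 = 1. Resulting codeword lengths (in the order the probabilities were given): (2, 2, 4, 3, 2, 4). L_avg = sum(p_i * l_i) = 6/23*2 + 7/23*2 + 5/92*4 + 4/23*3 + 4/23*2 + 3/92*4 = 54/23 = 2.3478

2.3478 bits


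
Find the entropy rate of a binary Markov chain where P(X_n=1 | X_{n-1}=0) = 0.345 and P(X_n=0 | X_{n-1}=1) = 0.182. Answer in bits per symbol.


Stationary distribution: pi_0 = p10/(p01+p10) = 0.3454, pi_1 = 0.6546. Entropy rate H' = pi_0*H(p01) + pi_1*H(p10) = 0.3454*0.9295 + 0.6546*0.6844 = 0.7691

0.7691 bits/symbol


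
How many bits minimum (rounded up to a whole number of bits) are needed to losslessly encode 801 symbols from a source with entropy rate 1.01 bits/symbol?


Minimum bits >= n * H = 801 * 1.01 = 809.01, rounded up to a whole number of bits = 810

810 bits


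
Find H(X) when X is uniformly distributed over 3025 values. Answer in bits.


H = log2(n) = log2(3025) = 11.5627

11.5627 bits


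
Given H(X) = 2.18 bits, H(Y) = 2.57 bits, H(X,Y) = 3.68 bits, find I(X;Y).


I(X;Y) = H(X) + H(Y) - H(X,Y) = 2.18 + 2.57 - 3.68 = 1.07

1.07 bits


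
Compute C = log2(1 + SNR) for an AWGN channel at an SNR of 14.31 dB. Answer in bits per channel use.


SNR_linear = 10^(14.31/10) = 26.9774; C = log2(1 + SNR_linear) = log2(1 + 26.9774) = 4.8062

4.8062 bits/channel use


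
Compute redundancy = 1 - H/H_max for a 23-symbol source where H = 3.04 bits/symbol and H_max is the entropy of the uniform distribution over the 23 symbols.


H_max = log2(K) = log2(23) = 4.5236 bits/symbol. Redundancy = 1 - H/H_max = 1 - 3.04/4.5236 = 1 - 0.672 = 0.328

0.328


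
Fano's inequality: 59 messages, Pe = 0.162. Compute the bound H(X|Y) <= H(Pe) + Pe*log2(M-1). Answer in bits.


H(Pe) = -Pe*log2(Pe) - (1-Pe)*log2(1-Pe) = -0.162*log2(0.162) - 0.838*log2(0.838) = 0.425401 + 0.213671 = 0.6391. Pe*log2(M-1) = 0.162*log2(58) = 0.948993. Bound = H(Pe) + Pe*log2(M-1) = 0.425401 + 0.213671 + 0.948993 = 1.5881

1.5881 bits


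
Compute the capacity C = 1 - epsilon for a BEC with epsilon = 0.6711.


C = 1 - epsilon = 1 - 0.6711 = 0.3289

0.3289 bits


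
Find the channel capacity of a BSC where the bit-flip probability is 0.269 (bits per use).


H(p) = -p*log2(p) - (1-p)*log2(1-p) = -0.269*log2(0.269) - 0.731*log2(0.731) = 0.509573 + 0.330453 = 0.84. C = 1 - H(p) = 1 - 0.84 = 0.16

0.16 bits


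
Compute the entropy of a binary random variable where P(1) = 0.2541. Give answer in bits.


H = -p*log2(p) - (1-p)*log2(1-p). -0.2541*log2(0.2541) = 0.502237; -0.7459*log2(0.7459) = 0.315475. H = 0.502237 + 0.315475 = 0.8177

0.8177 bits


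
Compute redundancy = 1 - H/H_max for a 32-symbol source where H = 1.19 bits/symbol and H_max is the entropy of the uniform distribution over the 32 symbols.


H_max = log2(K) = log2(32) = 5.0 bits/symbol. Redundancy = 1 - H/H_max = 1 - 1.19/5.0 = 1 - 0.238 = 0.762

0.762


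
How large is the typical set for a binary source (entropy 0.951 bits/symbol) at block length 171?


log2|A_typical| = nH = 171 * 0.951 = 162.621, so |A_typical| ~ 2^162.621 = 8.991e+48

8.991e+48


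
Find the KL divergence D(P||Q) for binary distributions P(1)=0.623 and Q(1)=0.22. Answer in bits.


KL = p*log2(p/q) + (1-p)*log2((1-p)/(1-q)) = 0.623*log2(0.623/0.22) + 0.377*log2(0.377/0.78) = 0.5401

0.5401 bits


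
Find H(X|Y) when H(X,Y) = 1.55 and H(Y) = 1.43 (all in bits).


H(X|Y) = H(X,Y) - H(Y) = 1.55 - 1.43 = 0.12

0.12 bits


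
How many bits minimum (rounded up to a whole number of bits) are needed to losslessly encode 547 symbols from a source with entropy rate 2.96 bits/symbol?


Minimum bits >= n * H = 547 * 2.96 = 1619.12, rounded up to a whole number of bits = 1620

1620 bits


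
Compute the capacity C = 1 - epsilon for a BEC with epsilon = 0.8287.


C = 1 - epsilon = 1 - 0.8287 = 0.1713

0.1713 bits


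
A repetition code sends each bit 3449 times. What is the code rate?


Rate = k/n = 1/3449

1/3449


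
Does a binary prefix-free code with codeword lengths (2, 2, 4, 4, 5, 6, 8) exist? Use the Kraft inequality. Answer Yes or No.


Kraft sum = sum(2^(-l_i)) = 0.6758, need <= 1. Result: satisfied (a binary prefix-free code with these lengths exists)

Yes


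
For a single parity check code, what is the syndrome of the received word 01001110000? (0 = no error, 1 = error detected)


Syndrome = XOR of all bits = 0 XOR 1 XOR 0 XOR 0 XOR 1 XOR 1 XOR 1 XOR 0 XOR 0 XOR 0 XOR 0 = 0

0


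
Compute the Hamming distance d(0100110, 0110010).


Count differing positions: . . ^ . ^ . . = 2 differences

2


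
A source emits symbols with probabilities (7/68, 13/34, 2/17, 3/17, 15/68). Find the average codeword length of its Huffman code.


Huffman construction (repeatedly merge the two least-probable nodes; each merge adds 1 bit to every symbol beneath it): 7/68 + 2/17 = 15/68; 3/17 + 15/68 = 27/68; 15/68 + 13/34 = 41/68; 27/68 + 41/68 = 1. Resulting codeword lengths (in the order the probabilities were given): (3, 2, 3, 2, 2). L_avg = sum(p_i * l_i) = 7/68*3 + 13/34*2 + 2/17*3 + 3/17*2 + 15/68*2 = 151/68 = 2.2206

2.2206 bits


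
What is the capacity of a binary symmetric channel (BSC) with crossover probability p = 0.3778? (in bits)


H(p) = -p*log2(p) - (1-p)*log2(1-p) = -0.3778*log2(0.3778) - 0.6222*log2(0.6222) = 0.530547 + 0.425927 = 0.9565. C = 1 - H(p) = 1 - 0.9565 = 0.0435

0.0435 bits


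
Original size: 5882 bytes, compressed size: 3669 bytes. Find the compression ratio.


Ratio = original / compressed = 5882 / 3669 = 1.6032

1.6032


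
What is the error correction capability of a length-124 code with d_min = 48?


Correction capability = floor((d-1)/2) = floor((48-1)/2) = 23

23 errors


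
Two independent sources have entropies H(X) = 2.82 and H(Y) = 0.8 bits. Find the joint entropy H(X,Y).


For independent variables, H(X,Y) = H(X) + H(Y) = 2.82 + 0.8 = 3.62

3.62 bits


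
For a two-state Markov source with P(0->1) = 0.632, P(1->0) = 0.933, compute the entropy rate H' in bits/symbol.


Stationary distribution: pi_0 = p10/(p01+p10) = 0.5962, pi_1 = 0.4038. Entropy rate H' = pi_0*H(p01) + pi_1*H(p10) = 0.5962*0.9491 + 0.4038*0.3546 = 0.709

0.709 bits/symbol


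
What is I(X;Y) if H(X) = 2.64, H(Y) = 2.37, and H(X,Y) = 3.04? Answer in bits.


I(X;Y) = H(X) + H(Y) - H(X,Y) = 2.64 + 2.37 - 3.04 = 1.97

1.97 bits


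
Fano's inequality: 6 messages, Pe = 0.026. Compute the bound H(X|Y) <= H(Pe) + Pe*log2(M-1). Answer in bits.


H(Pe) = -Pe*log2(Pe) - (1-Pe)*log2(1-Pe) = -0.026*log2(0.026) - 0.974*log2(0.974) = 0.136899 + 0.037018 = 0.1739. Pe*log2(M-1) = 0.026*log2(5) = 0.060370. Bound = H(Pe) + Pe*log2(M-1) = 0.136899 + 0.037018 + 0.060370 = 0.2343

0.2343 bits


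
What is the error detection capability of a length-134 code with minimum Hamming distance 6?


Detection capability = d_min - 1 = 6 - 1 = 5

5 errors


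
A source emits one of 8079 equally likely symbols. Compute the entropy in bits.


H = log2(n) = log2(8079) = 12.98

12.98 bits


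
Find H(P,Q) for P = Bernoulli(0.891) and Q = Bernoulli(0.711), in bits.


H(P,Q) = -p*log2(q) - (1-p)*log2(1-q). -0.891*log2(0.711) = 0.438442; -0.109*log2(0.289) = 0.195204. H(P,Q) = 0.438442 + 0.195204 = 0.6336

0.6336 bits


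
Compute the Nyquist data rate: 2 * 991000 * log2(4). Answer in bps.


Rate = 2 * B * log2(M) = 2 * 991000 * 2.0 = 3964000.0

3964000.0 bps


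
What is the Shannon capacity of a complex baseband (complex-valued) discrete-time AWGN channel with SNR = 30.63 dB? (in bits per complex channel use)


SNR_linear = 10^(30.63/10) = 1156.1122; C = log2(1 + SNR_linear) = log2(1 + 1156.1122) = 10.1763

10.1763 bits/channel use


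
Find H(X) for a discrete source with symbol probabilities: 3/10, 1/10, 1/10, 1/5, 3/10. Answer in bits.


H = -sum(p_i * log2(p_i)). Terms: -(3/10)*log2(3/10) = 0.521090; -(1/10)*log2(1/10) = 0.332193; -(1/10)*log2(1/10) = 0.332193; -(1/5)*log2(1/5) = 0.464386; -(3/10)*log2(3/10) = 0.521090. H = 0.521090 + 0.332193 + 0.332193 + 0.464386 + 0.521090 = 2.171

2.171 bits


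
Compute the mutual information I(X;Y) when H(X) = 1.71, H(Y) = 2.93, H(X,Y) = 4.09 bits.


I(X;Y) = H(X) + H(Y) - H(X,Y) = 1.71 + 2.93 - 4.09 = 0.55

0.55 bits


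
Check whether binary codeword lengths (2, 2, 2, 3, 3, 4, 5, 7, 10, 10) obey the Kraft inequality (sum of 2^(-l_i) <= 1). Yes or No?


Kraft sum = sum(2^(-l_i)) = 1.1035, need <= 1. Result: violated (a binary prefix-free code with these lengths cannot exist)

No


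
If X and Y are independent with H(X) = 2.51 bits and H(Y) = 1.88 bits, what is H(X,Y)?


For independent variables, H(X,Y) = H(X) + H(Y) = 2.51 + 1.88 = 4.39

4.39 bits


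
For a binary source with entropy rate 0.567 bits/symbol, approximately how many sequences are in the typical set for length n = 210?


log2|A_typical| = nH = 210 * 0.567 = 119.07, so |A_typical| ~ 2^119.07 = 6.977e+35

6.977e+35


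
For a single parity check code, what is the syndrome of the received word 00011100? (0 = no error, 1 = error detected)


Syndrome = XOR of all bits = 0 XOR 0 XOR 0 XOR 1 XOR 1 XOR 1 XOR 0 XOR 0 = 1

1


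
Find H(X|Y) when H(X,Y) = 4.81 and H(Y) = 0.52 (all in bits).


H(X|Y) = H(X,Y) - H(Y) = 4.81 - 0.52 = 4.29

4.29 bits


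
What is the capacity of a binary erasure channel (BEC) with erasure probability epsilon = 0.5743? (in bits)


C = 1 - epsilon = 1 - 0.5743 = 0.4257

0.4257 bits


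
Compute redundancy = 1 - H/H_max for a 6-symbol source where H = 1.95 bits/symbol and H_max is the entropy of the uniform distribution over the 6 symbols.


H_max = log2(K) = log2(6) = 2.585 bits/symbol. Redundancy = 1 - H/H_max = 1 - 1.95/2.585 = 1 - 0.7544 = 0.2456

0.2456


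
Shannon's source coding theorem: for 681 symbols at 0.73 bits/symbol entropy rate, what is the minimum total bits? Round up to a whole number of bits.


Minimum bits >= n * H = 681 * 0.73 = 497.13, rounded up to a whole number of bits = 498

498 bits


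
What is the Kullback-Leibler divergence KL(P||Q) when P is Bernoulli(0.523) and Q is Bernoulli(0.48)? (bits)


KL = p*log2(p/q) + (1-p)*log2((1-p)/(1-q)) = 0.523*log2(0.523/0.48) + 0.477*log2(0.477/0.52) = 0.0053

0.0053 bits


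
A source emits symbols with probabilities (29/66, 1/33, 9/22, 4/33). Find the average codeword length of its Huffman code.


Huffman construction (repeatedly merge the two least-probable nodes; each merge adds 1 bit to every symbol beneath it): 1/33 + 4/33 = 5/33; 5/33 + 9/22 = 37/66; 29/66 + 37/66 = 1. Resulting codeword lengths (in the order the probabilities were given): (1, 3, 2, 3). L_avg = sum(p_i * l_i) = 29/66*1 + 1/33*3 + 9/22*2 + 4/33*3 = 113/66 = 1.7121

1.7121 bits


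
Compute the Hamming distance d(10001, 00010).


Count differing positions: ^ . . ^ ^ = 3 differences

3


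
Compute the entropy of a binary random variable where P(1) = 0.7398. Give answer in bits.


H = -p*log2(p) - (1-p)*log2(1-p). -0.7398*log2(0.7398) = 0.321660; -0.2602*log2(0.2602) = 0.505388. H = 0.321660 + 0.505388 = 0.827

0.827 bits


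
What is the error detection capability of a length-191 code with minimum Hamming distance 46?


Detection capability = d_min - 1 = 46 - 1 = 45

45 errors


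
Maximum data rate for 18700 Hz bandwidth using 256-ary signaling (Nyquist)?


Rate = 2 * B * log2(M) = 2 * 18700 * 8.0 = 299200.0

299200.0 bps


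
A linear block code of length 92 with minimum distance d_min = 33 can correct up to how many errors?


Correction capability = floor((d-1)/2) = floor((33-1)/2) = 16

16 errors


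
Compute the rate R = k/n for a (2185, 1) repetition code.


Rate = k/n = 1/2185

1/2185


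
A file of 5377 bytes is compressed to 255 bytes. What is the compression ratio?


Ratio = original / compressed = 5377 / 255 = 21.0863

21.0863


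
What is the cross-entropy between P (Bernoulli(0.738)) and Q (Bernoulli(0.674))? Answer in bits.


H(P,Q) = -p*log2(q) - (1-p)*log2(1-q). -0.738*log2(0.674) = 0.420054; -0.262*log2(0.326) = 0.423669. H(P,Q) = 0.420054 + 0.423669 = 0.8437

0.8437 bits


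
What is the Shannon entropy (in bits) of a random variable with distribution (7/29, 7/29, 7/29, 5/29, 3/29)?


H = -sum(p_i * log2(p_i)). Terms: -(7/29)*log2(7/29) = 0.494979; -(7/29)*log2(7/29) = 0.494979; -(7/29)*log2(7/29) = 0.494979; -(5/29)*log2(5/29) = 0.437251; -(3/29)*log2(3/29) = 0.338588. H = 0.494979 + 0.494979 + 0.494979 + 0.437251 + 0.338588 = 2.2608

2.2608 bits


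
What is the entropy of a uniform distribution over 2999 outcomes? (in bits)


H = log2(n) = log2(2999) = 11.5503

11.5503 bits


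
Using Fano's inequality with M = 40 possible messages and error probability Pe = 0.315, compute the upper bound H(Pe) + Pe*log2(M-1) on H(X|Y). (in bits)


H(Pe) = -Pe*log2(Pe) - (1-Pe)*log2(1-Pe) = -0.315*log2(0.315) - 0.685*log2(0.685) = 0.524972 + 0.373890 = 0.8989. Pe*log2(M-1) = 0.315*log2(39) = 1.664902. Bound = H(Pe) + Pe*log2(M-1) = 0.524972 + 0.373890 + 1.664902 = 2.5638

2.5638 bits


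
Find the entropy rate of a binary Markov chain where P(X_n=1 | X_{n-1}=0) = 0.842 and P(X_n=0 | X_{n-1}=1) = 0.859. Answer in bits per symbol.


Stationary distribution: pi_0 = p10/(p01+p10) = 0.505, pi_1 = 0.495. Entropy rate H' = pi_0*H(p01) + pi_1*H(p10) = 0.505*0.6295 + 0.495*0.5869 = 0.6084

0.6084 bits/symbol


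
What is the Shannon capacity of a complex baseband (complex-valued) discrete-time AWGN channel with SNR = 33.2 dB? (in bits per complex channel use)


SNR_linear = 10^(33.2/10) = 2089.2961; C = log2(1 + SNR_linear) = log2(1 + 2089.2961) = 11.0295

11.0295 bits/channel use


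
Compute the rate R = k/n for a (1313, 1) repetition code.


Rate = k/n = 1/1313

1/1313


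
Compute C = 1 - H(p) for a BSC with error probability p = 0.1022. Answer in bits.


H(p) = -p*log2(p) - (1-p)*log2(1-p) = -0.1022*log2(0.1022) - 0.8978*log2(0.8978) = 0.336292 + 0.139638 = 0.4759. C = 1 - H(p) = 1 - 0.4759 = 0.5241

0.5241 bits


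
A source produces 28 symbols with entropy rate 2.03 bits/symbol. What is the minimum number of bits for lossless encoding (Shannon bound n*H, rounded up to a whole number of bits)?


Minimum bits >= n * H = 28 * 2.03 = 56.84, rounded up to a whole number of bits = 57

57 bits


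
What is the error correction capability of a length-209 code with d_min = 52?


Correction capability = floor((d-1)/2) = floor((52-1)/2) = 25

25 errors


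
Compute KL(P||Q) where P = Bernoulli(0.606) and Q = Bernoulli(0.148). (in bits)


KL = p*log2(p/q) + (1-p)*log2((1-p)/(1-q)) = 0.606*log2(0.606/0.148) + 0.394*log2(0.394/0.852) = 0.794

0.794 bits


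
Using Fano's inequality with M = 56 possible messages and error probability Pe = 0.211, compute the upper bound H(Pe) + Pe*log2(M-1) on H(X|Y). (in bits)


H(Pe) = -Pe*log2(Pe) - (1-Pe)*log2(1-Pe) = -0.211*log2(0.211) - 0.789*log2(0.789) = 0.473629 + 0.269761 = 0.7434. Pe*log2(M-1) = 0.211*log2(55) = 1.219867. Bound = H(Pe) + Pe*log2(M-1) = 0.473629 + 0.269761 + 1.219867 = 1.9633

1.9633 bits


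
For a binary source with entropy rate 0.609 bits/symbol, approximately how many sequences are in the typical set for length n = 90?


log2|A_typical| = nH = 90 * 0.609 = 54.81, so |A_typical| ~ 2^54.81 = 3.158e+16

3.158e+16


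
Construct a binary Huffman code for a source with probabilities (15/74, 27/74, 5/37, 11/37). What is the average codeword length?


Huffman construction (repeatedly merge the two least-probable nodes; each merge adds 1 bit to every symbol beneath it): 5/37 + 15/74 = 25/74; 11/37 + 25/74 = 47/74; 27/74 + 47/74 = 1. Resulting codeword lengths (in the order the probabilities were given): (3, 1, 3, 2). L_avg = sum(p_i * l_i) = 15/74*3 + 27/74*1 + 5/37*3 + 11/37*2 = 73/37 = 1.973

1.973 bits


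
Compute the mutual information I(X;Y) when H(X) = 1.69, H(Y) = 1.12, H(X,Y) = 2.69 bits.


I(X;Y) = H(X) + H(Y) - H(X,Y) = 1.69 + 1.12 - 2.69 = 0.12

0.12 bits


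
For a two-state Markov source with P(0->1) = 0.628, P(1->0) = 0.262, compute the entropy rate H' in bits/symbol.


Stationary distribution: pi_0 = p10/(p01+p10) = 0.2944, pi_1 = 0.7056. Entropy rate H' = pi_0*H(p01) + pi_1*H(p10) = 0.2944*0.9522 + 0.7056*0.8297 = 0.8658

0.8658 bits/symbol


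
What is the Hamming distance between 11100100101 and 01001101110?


Count differing positions: ^ . ^ . ^ . . ^ . ^ ^ = 6 differences

6


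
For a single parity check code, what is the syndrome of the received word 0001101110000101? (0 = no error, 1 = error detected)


Syndrome = XOR of all bits = 0 XOR 0 XOR 0 XOR 1 XOR 1 XOR 0 XOR 1 XOR 1 XOR 1 XOR 0 XOR 0 XOR 0 XOR 0 XOR 1 XOR 0 XOR 1 = 1

1


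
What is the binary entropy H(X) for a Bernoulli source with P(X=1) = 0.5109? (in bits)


H = -p*log2(p) - (1-p)*log2(1-p). -0.5109*log2(0.5109) = 0.495004; -0.4891*log2(0.4891) = 0.504653. H = 0.495004 + 0.504653 = 0.9997

0.9997 bits


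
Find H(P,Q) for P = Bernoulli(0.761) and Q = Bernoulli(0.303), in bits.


H(P,Q) = -p*log2(q) - (1-p)*log2(1-q). -0.761*log2(0.303) = 1.310906; -0.239*log2(0.697) = 0.124464. H(P,Q) = 1.310906 + 0.124464 = 1.4354

1.4354 bits


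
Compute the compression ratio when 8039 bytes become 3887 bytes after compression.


Ratio = original / compressed = 8039 / 3887 = 2.0682

2.0682


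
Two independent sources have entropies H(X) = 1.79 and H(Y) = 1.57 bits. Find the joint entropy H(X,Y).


For independent variables, H(X,Y) = H(X) + H(Y) = 1.79 + 1.57 = 3.36

3.36 bits


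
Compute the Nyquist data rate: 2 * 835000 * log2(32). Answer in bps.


Rate = 2 * B * log2(M) = 2 * 835000 * 5.0 = 8350000.0

8350000.0 bps


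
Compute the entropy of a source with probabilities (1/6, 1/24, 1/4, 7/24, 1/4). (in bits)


H = -sum(p_i * log2(p_i)). Terms: -(1/6)*log2(1/6) = 0.430827; -(1/24)*log2(1/24) = 0.191040; -(1/4)*log2(1/4) = 0.500000; -(7/24)*log2(7/24) = 0.518469; -(1/4)*log2(1/4) = 0.500000. H = 0.430827 + 0.191040 + 0.500000 + 0.518469 + 0.500000 = 2.1403

2.1403 bits


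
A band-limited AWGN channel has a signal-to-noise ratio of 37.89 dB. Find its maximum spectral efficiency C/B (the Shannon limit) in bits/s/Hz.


SNR_linear = 10^(37.89/10) = 6151.7687; C/B = log2(1 + SNR_linear) = log2(1 + 6151.7687) = 12.587

12.587 bits/s/Hz


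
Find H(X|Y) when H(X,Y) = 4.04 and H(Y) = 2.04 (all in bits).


H(X|Y) = H(X,Y) - H(Y) = 4.04 - 2.04 = 2.0

2.0 bits


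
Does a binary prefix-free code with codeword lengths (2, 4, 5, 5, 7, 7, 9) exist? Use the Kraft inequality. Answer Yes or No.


Kraft sum = sum(2^(-l_i)) = 0.3926, need <= 1. Result: satisfied (a binary prefix-free code with these lengths exists)

Yes
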